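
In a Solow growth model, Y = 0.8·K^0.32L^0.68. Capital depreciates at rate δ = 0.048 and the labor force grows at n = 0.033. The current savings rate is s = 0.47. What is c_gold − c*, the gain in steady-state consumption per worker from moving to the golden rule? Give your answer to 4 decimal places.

Capital per worker breaks even when investment replaces (n + δ)·k; here n + δ = 0.081.
Current steady state (s = 0.47): k* = (0.47·0.8/0.081)^(1/0.68) ≈ 9.5597, y* = 0.8·9.5597^0.32 ≈ 1.6475, c* = (1−0.47)·1.6475 ≈ 0.8732.
At the golden rule the marginal product of capital equals n+δ: 0.32·0.8·k^(0.32−1) = 0.081. Solving, k_gold = (0.32·0.8/0.081)^(1/0.68) ≈ 5.4317.
y_gold = 0.8·5.4317^0.32 ≈ 1.3749, c_gold = y_gold − 0.081·k_gold ≈ 0.9349.
Gain: Δc = 0.9349 − 0.8732 ≈ 0.0617.

Δc ≈ 0.0617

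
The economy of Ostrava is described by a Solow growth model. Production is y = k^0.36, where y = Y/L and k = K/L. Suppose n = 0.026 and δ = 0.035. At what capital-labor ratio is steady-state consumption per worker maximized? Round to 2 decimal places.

k_gold ≈ 16.02

n + δ = 0.026 + 0.035 = 0.061.
At the golden rule the marginal product of capital equals n+δ: 0.36·k^(0.36−1) = 0.061. Solving, k_gold = (0.36/0.061)^(1/0.64) ≈ 16.0193.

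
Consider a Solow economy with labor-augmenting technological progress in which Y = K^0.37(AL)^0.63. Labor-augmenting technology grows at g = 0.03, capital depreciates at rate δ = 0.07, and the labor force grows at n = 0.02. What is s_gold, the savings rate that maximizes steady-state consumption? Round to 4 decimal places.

Break-even investment rate: n + g + δ = 0.02 + 0.03 + 0.07 = 0.12.
At the golden rule MPK = n+g+δ, and in any Cobb-Douglas steady state s = (n+g+δ)·k/y = MPK·k/y = capital's share 0.37.

s_gold = 0.3700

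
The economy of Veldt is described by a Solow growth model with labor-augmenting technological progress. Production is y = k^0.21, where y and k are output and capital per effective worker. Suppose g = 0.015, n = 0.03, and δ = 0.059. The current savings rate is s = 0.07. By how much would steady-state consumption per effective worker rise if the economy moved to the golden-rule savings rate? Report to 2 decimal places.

n + g + δ = 0.03 + 0.015 + 0.059 = 0.104.
Current steady state (s = 0.07): k* = (0.07/0.104)^(1/0.79) ≈ 0.6058, y* = 0.6058^0.21 ≈ 0.9001, c* = (1−0.07)·0.9001 ≈ 0.8371.
At the golden rule the marginal product of capital equals n+g+δ: 0.21·k^(0.21−1) = 0.104. Solving, k_gold = (0.21/0.104)^(1/0.79) ≈ 2.4339.
y_gold = 2.4339^0.21 ≈ 1.2054, c_gold = y_gold − 0.104·k_gold ≈ 0.9523.
Gain: Δc = 0.9523 − 0.8371 ≈ 0.1152.

Δc ≈ 0.12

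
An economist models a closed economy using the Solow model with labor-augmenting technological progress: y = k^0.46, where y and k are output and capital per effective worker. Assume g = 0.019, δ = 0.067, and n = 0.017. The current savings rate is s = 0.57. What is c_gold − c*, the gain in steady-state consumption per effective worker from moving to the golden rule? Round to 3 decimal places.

Capital per effective worker breaks even when investment replaces (n + g + δ)·k; here n + g + δ = 0.103.
Current steady state (s = 0.57): k* = (0.57/0.103)^(1/0.54) ≈ 23.7682, y* = 23.7682^0.46 ≈ 4.2949, c* = (1−0.57)·4.2949 ≈ 1.8468.
At the golden rule the marginal product of capital equals n+g+δ: 0.46·k^(0.46−1) = 0.103. Solving, k_gold = (0.46/0.103)^(1/0.54) ≈ 15.9793.
y_gold = 15.9793^0.46 ≈ 3.5780, c_gold = y_gold − 0.103·k_gold ≈ 1.9321.
Gain: Δc = 1.9321 − 1.8468 ≈ 0.0853.

Δc ≈ 0.085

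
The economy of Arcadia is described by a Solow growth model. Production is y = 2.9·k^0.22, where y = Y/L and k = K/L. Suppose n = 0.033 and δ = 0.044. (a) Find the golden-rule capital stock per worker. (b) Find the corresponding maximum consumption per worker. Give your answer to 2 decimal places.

(a) k_gold ≈ 15.04; (b) c_gold ≈ 4.11

Break-even investment rate: n + δ = 0.033 + 0.044 = 0.077.
Setting f'(k) = n+δ gives 0.22·2.9·k^(0.22−1) = 0.077, hence k_gold = (0.22·2.9/0.077)^(1/0.78) ≈ 15.0434.
y_gold = 2.9·15.0434^0.22 ≈ 5.2652; c_gold = y_gold − 0.077·k_gold ≈ 4.1068.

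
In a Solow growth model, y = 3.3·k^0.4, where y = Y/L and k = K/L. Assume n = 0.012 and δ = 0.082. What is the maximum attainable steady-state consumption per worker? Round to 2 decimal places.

Break-even investment rate: n + δ = 0.012 + 0.082 = 0.094.
Golden rule sets MPK = n+δ: 0.4·3.3·k^(0.4−1) = 0.094, so k_gold = (0.4·3.3/0.094)^(1/0.6) ≈ 81.7354.
y_gold = 3.3·81.7354^0.4 ≈ 19.2078.
c_gold = y_gold − (n+δ)·k_gold = 19.2078 − 0.094·81.7354 ≈ 11.5247.

c_gold ≈ 11.52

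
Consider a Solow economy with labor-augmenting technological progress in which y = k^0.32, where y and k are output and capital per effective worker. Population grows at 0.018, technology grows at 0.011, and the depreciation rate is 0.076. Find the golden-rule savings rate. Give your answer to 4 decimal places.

n + g + δ = 0.018 + 0.011 + 0.076 = 0.105.
At the golden rule MPK = n+g+δ, and in any Cobb-Douglas steady state s = (n+g+δ)·k/y = MPK·k/y = capital's share 0.32.

s_gold = 0.3200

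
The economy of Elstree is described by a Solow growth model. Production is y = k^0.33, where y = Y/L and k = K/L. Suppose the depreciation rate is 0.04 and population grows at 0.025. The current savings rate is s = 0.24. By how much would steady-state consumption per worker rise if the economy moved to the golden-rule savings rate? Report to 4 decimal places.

Break-even investment rate: n + δ = 0.025 + 0.04 = 0.065.
Current steady state (s = 0.24): k* = (0.24/0.065)^(1/0.67) ≈ 7.0261, y* = 7.0261^0.33 ≈ 1.9029, c* = (1−0.24)·1.9029 ≈ 1.4462.
Maximizing c = f(k) − (n+δ)·k gives f'(k) = n+δ, i.e. 0.33·k^(0.33−1) = 0.065, so k_gold = (0.33/0.065)^(1/0.67) ≈ 11.3015.
y_gold = 11.3015^0.33 ≈ 2.2260, c_gold = y_gold − 0.065·k_gold ≈ 1.4915.
Gain: Δc = 1.4915 − 1.4462 ≈ 0.0453.

Δc ≈ 0.0453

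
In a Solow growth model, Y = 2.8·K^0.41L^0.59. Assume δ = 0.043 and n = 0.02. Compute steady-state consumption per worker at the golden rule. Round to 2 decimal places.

c_gold ≈ 12.42

n + δ = 0.02 + 0.043 = 0.063.
Golden rule sets MPK = n+δ: 0.41·2.8·k^(0.41−1) = 0.063, so k_gold = (0.41·2.8/0.063)^(1/0.59) ≈ 136.9659.
y_gold = 2.8·136.9659^0.41 ≈ 21.0460.
c_gold = y_gold − (n+δ)·k_gold = 21.0460 − 0.063·136.9659 ≈ 12.4171.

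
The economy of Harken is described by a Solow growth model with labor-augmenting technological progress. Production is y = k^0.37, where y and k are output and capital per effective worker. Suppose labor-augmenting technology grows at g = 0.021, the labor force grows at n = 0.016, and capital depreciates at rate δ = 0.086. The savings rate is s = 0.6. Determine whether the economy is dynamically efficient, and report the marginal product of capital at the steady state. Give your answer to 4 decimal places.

dynamically inefficient; MPK ≈ 0.0759

Capital per effective worker breaks even when investment replaces (n + g + δ)·k; here n + g + δ = 0.123.
Steady-state k*: s·k^0.37 = 0.123·k gives k* = (0.6/0.123)^(1/0.63) ≈ 12.3724.
MPK = 0.37·12.3724^(-0.63) ≈ 0.0759.
MPK < n+g+δ = 0.123, so the economy is dynamically inefficient (over-saving).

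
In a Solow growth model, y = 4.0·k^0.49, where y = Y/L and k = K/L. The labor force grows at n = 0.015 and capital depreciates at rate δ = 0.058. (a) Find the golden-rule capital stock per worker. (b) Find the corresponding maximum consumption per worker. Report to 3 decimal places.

Capital per worker breaks even when investment replaces (n + δ)·k; here n + δ = 0.073.
Golden rule sets MPK = n+δ: 0.49·4.0·k^(0.49−1) = 0.073, so k_gold = (0.49·4.0/0.073)^(1/0.51) ≈ 633.6214.
y_gold = 4.0·633.6214^0.49 ≈ 94.3967; c_gold = y_gold − 0.073·k_gold ≈ 48.1423.

(a) k_gold ≈ 633.621; (b) c_gold ≈ 48.142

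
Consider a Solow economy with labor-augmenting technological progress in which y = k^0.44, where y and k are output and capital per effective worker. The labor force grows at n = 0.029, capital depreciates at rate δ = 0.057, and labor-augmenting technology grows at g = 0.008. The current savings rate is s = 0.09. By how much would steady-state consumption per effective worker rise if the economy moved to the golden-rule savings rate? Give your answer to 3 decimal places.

Break-even investment rate: n + g + δ = 0.029 + 0.008 + 0.057 = 0.094.
Current steady state (s = 0.09): k* = (0.09/0.094)^(1/0.56) ≈ 0.9253, y* = 0.9253^0.44 ≈ 0.9664, c* = (1−0.09)·0.9664 ≈ 0.8794.
Maximizing c = f(k) − (n+g+δ)·k gives f'(k) = n+g+δ, i.e. 0.44·k^(0.44−1) = 0.094, so k_gold = (0.44/0.094)^(1/0.56) ≈ 15.7401.
y_gold = 15.7401^0.44 ≈ 3.3627, c_gold = y_gold − 0.094·k_gold ≈ 1.8831.
Gain: Δc = 1.8831 − 0.8794 ≈ 1.0037.

Δc ≈ 1.004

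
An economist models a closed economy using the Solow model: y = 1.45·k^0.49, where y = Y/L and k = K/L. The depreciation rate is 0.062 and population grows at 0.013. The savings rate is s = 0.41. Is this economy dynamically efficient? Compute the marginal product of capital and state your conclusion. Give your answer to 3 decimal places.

dynamically efficient; MPK ≈ 0.090

Capital per worker breaks even when investment replaces (n + δ)·k; here n + δ = 0.075.
Steady-state k*: s·A·k^0.49 = 0.075·k gives k* = (0.41·1.45/0.075)^(1/0.51) ≈ 57.9326.
MPK = 0.49·1.45·57.9326^(-0.51) ≈ 0.0896.
MPK > n+δ = 0.075, so the economy is dynamically efficient (under-saving).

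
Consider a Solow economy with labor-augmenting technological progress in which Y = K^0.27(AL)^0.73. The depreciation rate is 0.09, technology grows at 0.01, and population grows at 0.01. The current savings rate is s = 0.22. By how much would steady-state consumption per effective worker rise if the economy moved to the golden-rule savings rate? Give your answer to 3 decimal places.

Break-even investment rate: n + g + δ = 0.01 + 0.01 + 0.09 = 0.11.
Current steady state (s = 0.22): k* = (0.22/0.11)^(1/0.73) ≈ 2.5845, y* = 2.5845^0.27 ≈ 1.2922, c* = (1−0.22)·1.2922 ≈ 1.0079.
Setting f'(k) = n+g+δ gives 0.27·k^(0.27−1) = 0.11, hence k_gold = (0.27/0.11)^(1/0.73) ≈ 3.4214.
y_gold = 3.4214^0.27 ≈ 1.3939, c_gold = y_gold − 0.11·k_gold ≈ 1.0176.
Gain: Δc = 1.0176 − 1.0079 ≈ 0.0096.

Δc ≈ 0.010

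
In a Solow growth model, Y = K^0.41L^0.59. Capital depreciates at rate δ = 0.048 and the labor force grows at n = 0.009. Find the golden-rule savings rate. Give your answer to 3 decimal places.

s_gold = 0.410

The effective depreciation rate is n + δ = 0.009 + 0.048 = 0.057.
At the golden rule MPK = n+δ, and in any Cobb-Douglas steady state s = (n+δ)·k/y = MPK·k/y = capital's share 0.41.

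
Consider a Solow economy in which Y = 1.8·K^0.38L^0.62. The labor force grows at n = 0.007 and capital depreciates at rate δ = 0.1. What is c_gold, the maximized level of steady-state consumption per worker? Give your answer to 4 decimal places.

c_gold ≈ 3.4791

The effective depreciation rate is n + δ = 0.007 + 0.1 = 0.107.
Maximizing c = f(k) − (n+δ)·k gives f'(k) = n+δ, i.e. 0.38·1.8·k^(0.38−1) = 0.107, so k_gold = (0.38·1.8/0.107)^(1/0.62) ≈ 19.9284.
y_gold = 1.8·19.9284^0.38 ≈ 5.6114.
c_gold = y_gold − (n+δ)·k_gold = 5.6114 − 0.107·19.9284 ≈ 3.4791.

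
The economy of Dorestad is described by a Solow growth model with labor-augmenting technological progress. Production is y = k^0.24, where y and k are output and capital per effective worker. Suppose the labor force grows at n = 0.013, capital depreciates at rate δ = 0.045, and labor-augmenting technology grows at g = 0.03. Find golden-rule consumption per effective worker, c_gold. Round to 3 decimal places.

c_gold ≈ 1.043

Break-even investment rate: n + g + δ = 0.013 + 0.03 + 0.045 = 0.088.
At the golden rule the marginal product of capital equals n+g+δ: 0.24·k^(0.24−1) = 0.088. Solving, k_gold = (0.24/0.088)^(1/0.76) ≈ 3.7439.
y_gold = 3.7439^0.24 ≈ 1.3728.
c_gold = y_gold − (n+g+δ)·k_gold = 1.3728 − 0.088·3.7439 ≈ 1.0433.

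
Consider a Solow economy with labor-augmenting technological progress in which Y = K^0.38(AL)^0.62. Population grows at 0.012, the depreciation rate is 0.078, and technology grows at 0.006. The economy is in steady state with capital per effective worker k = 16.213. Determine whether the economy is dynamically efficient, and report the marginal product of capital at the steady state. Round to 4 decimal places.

Capital per effective worker breaks even when investment replaces (n + g + δ)·k; here n + g + δ = 0.096.
MPK = 0.38·k^(0.38−1) = 0.38·16.213^(-0.62) ≈ 0.0676.
MPK < 0.096, so the economy is dynamically inefficient (over-saving).

dynamically inefficient; MPK ≈ 0.0676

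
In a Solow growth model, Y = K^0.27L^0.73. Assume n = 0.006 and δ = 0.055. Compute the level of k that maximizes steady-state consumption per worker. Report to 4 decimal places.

Break-even investment rate: n + δ = 0.006 + 0.055 = 0.061.
At the golden rule the marginal product of capital equals n+δ: 0.27·k^(0.27−1) = 0.061. Solving, k_gold = (0.27/0.061)^(1/0.73) ≈ 7.6732.

k_gold ≈ 7.6732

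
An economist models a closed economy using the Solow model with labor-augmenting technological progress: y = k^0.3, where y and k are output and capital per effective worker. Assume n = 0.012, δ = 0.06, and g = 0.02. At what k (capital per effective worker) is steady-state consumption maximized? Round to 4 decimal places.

k_gold ≈ 5.4117

n + g + δ = 0.012 + 0.02 + 0.06 = 0.092.
Golden rule sets MPK = n+g+δ: 0.3·k^(0.3−1) = 0.092, so k_gold = (0.3/0.092)^(1/0.7) ≈ 5.4117.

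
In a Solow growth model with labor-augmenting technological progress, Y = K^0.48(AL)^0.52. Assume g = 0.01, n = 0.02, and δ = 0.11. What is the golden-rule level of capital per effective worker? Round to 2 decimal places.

Break-even investment rate: n + g + δ = 0.02 + 0.01 + 0.11 = 0.14.
Golden rule sets MPK = n+g+δ: 0.48·k^(0.48−1) = 0.14, so k_gold = (0.48/0.14)^(1/0.52) ≈ 10.6921.

k_gold ≈ 10.69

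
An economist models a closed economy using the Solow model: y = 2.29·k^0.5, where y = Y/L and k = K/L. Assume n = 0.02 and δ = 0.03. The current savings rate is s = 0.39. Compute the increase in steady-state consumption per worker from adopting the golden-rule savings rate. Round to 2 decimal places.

The effective depreciation rate is n + δ = 0.02 + 0.03 = 0.05.
Current steady state (s = 0.39): k* = (0.39·2.29/0.05)^(1/0.5) ≈ 319.0510, y* = 2.29·319.0510^0.5 ≈ 40.9040, c* = (1−0.39)·40.9040 ≈ 24.9514.
Golden rule sets MPK = n+δ: 0.5·2.29·k^(0.5−1) = 0.05, so k_gold = (0.5·2.29/0.05)^(1/0.5) ≈ 524.4100.
y_gold = 2.29·524.4100^0.5 ≈ 52.4410, c_gold = y_gold − 0.05·k_gold ≈ 26.2205.
Gain: Δc = 26.2205 − 24.9514 ≈ 1.2691.

Δc ≈ 1.27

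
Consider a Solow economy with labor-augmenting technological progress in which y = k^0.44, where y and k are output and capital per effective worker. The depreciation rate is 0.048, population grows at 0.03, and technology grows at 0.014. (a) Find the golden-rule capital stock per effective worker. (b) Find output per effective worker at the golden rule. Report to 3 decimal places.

n + g + δ = 0.03 + 0.014 + 0.048 = 0.092.
At the golden rule the marginal product of capital equals n+g+δ: 0.44·k^(0.44−1) = 0.092. Solving, k_gold = (0.44/0.092)^(1/0.56) ≈ 16.3564.
y_gold = 16.3564^0.44 ≈ 3.4200.

(a) k_gold ≈ 16.356; (b) y_gold ≈ 3.420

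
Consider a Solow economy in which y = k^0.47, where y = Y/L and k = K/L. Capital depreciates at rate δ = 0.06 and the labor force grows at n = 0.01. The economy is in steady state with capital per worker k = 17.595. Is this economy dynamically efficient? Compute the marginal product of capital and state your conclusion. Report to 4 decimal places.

Break-even investment rate: n + δ = 0.01 + 0.06 = 0.07.
MPK = 0.47·k^(0.47−1) = 0.47·17.595^(-0.53) ≈ 0.1028.
MPK > 0.07, so the economy is dynamically efficient (under-saving).

dynamically efficient; MPK ≈ 0.1028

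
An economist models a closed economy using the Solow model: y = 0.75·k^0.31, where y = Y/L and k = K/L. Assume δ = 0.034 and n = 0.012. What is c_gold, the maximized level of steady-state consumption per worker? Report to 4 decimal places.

c_gold ≈ 1.0716

Break-even investment rate: n + δ = 0.012 + 0.034 = 0.046.
Maximizing c = f(k) − (n+δ)·k gives f'(k) = n+δ, i.e. 0.31·0.75·k^(0.31−1) = 0.046, so k_gold = (0.31·0.75/0.046)^(1/0.69) ≈ 10.4666.
y_gold = 0.75·10.4666^0.31 ≈ 1.5531.
c_gold = y_gold − (n+δ)·k_gold = 1.5531 − 0.046·10.4666 ≈ 1.0716.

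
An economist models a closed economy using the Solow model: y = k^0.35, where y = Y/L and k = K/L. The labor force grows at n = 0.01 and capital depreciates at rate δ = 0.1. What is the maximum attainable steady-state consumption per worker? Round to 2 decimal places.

n + δ = 0.01 + 0.1 = 0.11.
Setting f'(k) = n+δ gives 0.35·k^(0.35−1) = 0.11, hence k_gold = (0.35/0.11)^(1/0.65) ≈ 5.9340.
y_gold = 5.9340^0.35 ≈ 1.8650.
c_gold = y_gold − (n+δ)·k_gold = 1.8650 − 0.11·5.9340 ≈ 1.2122.

c_gold ≈ 1.21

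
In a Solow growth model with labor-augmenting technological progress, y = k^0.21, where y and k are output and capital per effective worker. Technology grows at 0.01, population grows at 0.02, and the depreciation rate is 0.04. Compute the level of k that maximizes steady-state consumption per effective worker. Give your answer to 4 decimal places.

Capital per effective worker breaks even when investment replaces (n + g + δ)·k; here n + g + δ = 0.07.
At the golden rule the marginal product of capital equals n+g+δ: 0.21·k^(0.21−1) = 0.07. Solving, k_gold = (0.21/0.07)^(1/0.79) ≈ 4.0175.

k_gold ≈ 4.0175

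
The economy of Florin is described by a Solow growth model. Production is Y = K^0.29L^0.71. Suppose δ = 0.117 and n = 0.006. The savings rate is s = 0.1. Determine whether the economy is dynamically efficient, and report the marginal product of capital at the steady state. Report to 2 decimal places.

dynamically efficient; MPK ≈ 0.36

n + δ = 0.006 + 0.117 = 0.123.
Steady-state k*: s·k^0.29 = 0.123·k gives k* = (0.1/0.123)^(1/0.71) ≈ 0.7471.
MPK = 0.29·0.7471^(-0.71) ≈ 0.3567.
MPK > n+δ = 0.123, so the economy is dynamically efficient (under-saving).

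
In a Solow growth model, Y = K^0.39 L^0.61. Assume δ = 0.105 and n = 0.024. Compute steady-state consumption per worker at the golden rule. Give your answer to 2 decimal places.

c_gold ≈ 1.24

The effective depreciation rate is n + δ = 0.024 + 0.105 = 0.129.
Maximizing c = f(k) − (n+δ)·k gives f'(k) = n+δ, i.e. 0.39·k^(0.39−1) = 0.129, so k_gold = (0.39/0.129)^(1/0.61) ≈ 6.1329.
y_gold = 6.1329^0.39 ≈ 2.0286.
c_gold = y_gold − (n+δ)·k_gold = 2.0286 − 0.129·6.1329 ≈ 1.2374.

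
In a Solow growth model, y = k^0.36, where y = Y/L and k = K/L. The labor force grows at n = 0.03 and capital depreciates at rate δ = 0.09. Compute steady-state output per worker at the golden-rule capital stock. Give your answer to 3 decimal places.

y_gold ≈ 1.855

n + δ = 0.03 + 0.09 = 0.12.
At the golden rule the marginal product of capital equals n+δ: 0.36·k^(0.36−1) = 0.12. Solving, k_gold = (0.36/0.12)^(1/0.64) ≈ 5.5655.
Output: y_gold = k_gold^0.36 = 5.5655^0.36 ≈ 1.8552.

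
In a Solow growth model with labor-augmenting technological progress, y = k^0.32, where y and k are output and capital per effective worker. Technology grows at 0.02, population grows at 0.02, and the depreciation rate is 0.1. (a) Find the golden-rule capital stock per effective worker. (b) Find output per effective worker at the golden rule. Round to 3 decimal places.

(a) k_gold ≈ 3.373; (b) y_gold ≈ 1.476

Capital per effective worker breaks even when investment replaces (n + g + δ)·k; here n + g + δ = 0.14.
Golden rule sets MPK = n+g+δ: 0.32·k^(0.32−1) = 0.14, so k_gold = (0.32/0.14)^(1/0.68) ≈ 3.3727.
y_gold = 3.3727^0.32 ≈ 1.4755.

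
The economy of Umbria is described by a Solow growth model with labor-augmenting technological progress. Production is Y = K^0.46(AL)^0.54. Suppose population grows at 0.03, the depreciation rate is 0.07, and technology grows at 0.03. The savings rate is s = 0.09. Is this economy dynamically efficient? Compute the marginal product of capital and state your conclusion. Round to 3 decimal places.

dynamically efficient; MPK ≈ 0.664

The effective depreciation rate is n + g + δ = 0.03 + 0.03 + 0.07 = 0.13.
Steady-state k*: s·k^0.46 = 0.13·k gives k* = (0.09/0.13)^(1/0.54) ≈ 0.5061.
MPK = 0.46·0.5061^(-0.54) ≈ 0.6644.
MPK > n+g+δ = 0.13, so the economy is dynamically efficient (under-saving).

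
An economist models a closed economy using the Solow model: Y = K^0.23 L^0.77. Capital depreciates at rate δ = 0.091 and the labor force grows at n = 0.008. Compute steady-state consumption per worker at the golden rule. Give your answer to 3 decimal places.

c_gold ≈ 0.990

Capital per worker breaks even when investment replaces (n + δ)·k; here n + δ = 0.099.
Golden rule sets MPK = n+δ: 0.23·k^(0.23−1) = 0.099, so k_gold = (0.23/0.099)^(1/0.77) ≈ 2.9884.
y_gold = 2.9884^0.23 ≈ 1.2863.
c_gold = y_gold − (n+δ)·k_gold = 1.2863 − 0.099·2.9884 ≈ 0.9905.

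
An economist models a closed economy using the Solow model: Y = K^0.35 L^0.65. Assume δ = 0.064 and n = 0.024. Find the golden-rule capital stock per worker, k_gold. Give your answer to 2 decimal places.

k_gold ≈ 8.36

The effective depreciation rate is n + δ = 0.024 + 0.064 = 0.088.
Golden rule sets MPK = n+δ: 0.35·k^(0.35−1) = 0.088, so k_gold = (0.35/0.088)^(1/0.65) ≈ 8.3645.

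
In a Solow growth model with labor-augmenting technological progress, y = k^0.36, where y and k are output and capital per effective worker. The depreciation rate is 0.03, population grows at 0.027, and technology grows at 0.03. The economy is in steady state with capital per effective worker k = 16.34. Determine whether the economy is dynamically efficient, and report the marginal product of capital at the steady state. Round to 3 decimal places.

dynamically inefficient; MPK ≈ 0.060

Capital per effective worker breaks even when investment replaces (n + g + δ)·k; here n + g + δ = 0.087.
MPK = 0.36·k^(0.36−1) = 0.36·16.34^(-0.64) ≈ 0.0602.
MPK < 0.087, so the economy is dynamically inefficient (over-saving).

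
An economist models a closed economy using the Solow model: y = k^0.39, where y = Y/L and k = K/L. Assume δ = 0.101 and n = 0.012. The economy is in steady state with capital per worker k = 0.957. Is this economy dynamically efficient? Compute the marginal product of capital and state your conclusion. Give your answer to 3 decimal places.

n + δ = 0.012 + 0.101 = 0.113.
MPK = 0.39·k^(0.39−1) = 0.39·0.957^(-0.61) ≈ 0.4006.
MPK > 0.113, so the economy is dynamically efficient (under-saving).

dynamically efficient; MPK ≈ 0.401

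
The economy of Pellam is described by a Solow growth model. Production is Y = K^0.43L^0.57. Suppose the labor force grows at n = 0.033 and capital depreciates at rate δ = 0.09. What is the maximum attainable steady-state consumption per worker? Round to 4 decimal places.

n + δ = 0.033 + 0.09 = 0.123.
At the golden rule the marginal product of capital equals n+δ: 0.43·k^(0.43−1) = 0.123. Solving, k_gold = (0.43/0.123)^(1/0.57) ≈ 8.9871.
y_gold = 8.9871^0.43 ≈ 2.5707.
c_gold = y_gold − (n+δ)·k_gold = 2.5707 − 0.123·8.9871 ≈ 1.4653.

c_gold ≈ 1.4653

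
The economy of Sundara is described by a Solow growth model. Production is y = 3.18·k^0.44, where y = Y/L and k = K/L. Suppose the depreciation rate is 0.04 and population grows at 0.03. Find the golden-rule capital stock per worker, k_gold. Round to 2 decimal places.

The effective depreciation rate is n + δ = 0.03 + 0.04 = 0.07.
Maximizing c = f(k) − (n+δ)·k gives f'(k) = n+δ, i.e. 0.44·3.18·k^(0.44−1) = 0.07, so k_gold = (0.44·3.18/0.07)^(1/0.56) ≈ 210.2929.

k_gold ≈ 210.29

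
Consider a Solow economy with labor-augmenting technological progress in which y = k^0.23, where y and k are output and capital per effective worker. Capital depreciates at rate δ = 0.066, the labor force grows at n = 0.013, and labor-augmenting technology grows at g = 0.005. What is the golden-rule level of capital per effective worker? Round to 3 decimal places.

The effective depreciation rate is n + g + δ = 0.013 + 0.005 + 0.066 = 0.084.
Golden rule sets MPK = n+g+δ: 0.23·k^(0.23−1) = 0.084, so k_gold = (0.23/0.084)^(1/0.77) ≈ 3.6993.

k_gold ≈ 3.699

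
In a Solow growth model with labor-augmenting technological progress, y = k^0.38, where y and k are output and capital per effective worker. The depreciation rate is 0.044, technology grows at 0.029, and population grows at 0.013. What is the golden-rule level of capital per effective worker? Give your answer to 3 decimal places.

Capital per effective worker breaks even when investment replaces (n + g + δ)·k; here n + g + δ = 0.086.
Golden rule sets MPK = n+g+δ: 0.38·k^(0.38−1) = 0.086, so k_gold = (0.38/0.086)^(1/0.62) ≈ 10.9846.

k_gold ≈ 10.985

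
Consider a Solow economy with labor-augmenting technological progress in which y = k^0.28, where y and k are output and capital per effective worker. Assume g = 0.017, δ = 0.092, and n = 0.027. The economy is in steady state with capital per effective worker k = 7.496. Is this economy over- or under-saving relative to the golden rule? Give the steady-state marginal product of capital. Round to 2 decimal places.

n + g + δ = 0.027 + 0.017 + 0.092 = 0.136.
MPK = 0.28·k^(0.28−1) = 0.28·7.496^(-0.72) ≈ 0.0657.
MPK < 0.136, so the economy is dynamically inefficient (over-saving).

over-saving; MPK ≈ 0.07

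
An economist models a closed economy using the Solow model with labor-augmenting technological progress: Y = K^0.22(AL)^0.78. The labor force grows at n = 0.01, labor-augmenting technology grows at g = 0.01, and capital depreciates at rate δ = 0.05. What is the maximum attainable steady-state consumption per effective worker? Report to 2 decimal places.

Capital per effective worker breaks even when investment replaces (n + g + δ)·k; here n + g + δ = 0.07.
At the golden rule the marginal product of capital equals n+g+δ: 0.22·k^(0.22−1) = 0.07. Solving, k_gold = (0.22/0.07)^(1/0.78) ≈ 4.3411.
y_gold = 4.3411^0.22 ≈ 1.3812.
c_gold = y_gold − (n+g+δ)·k_gold = 1.3812 − 0.07·4.3411 ≈ 1.0774.

c_gold ≈ 1.08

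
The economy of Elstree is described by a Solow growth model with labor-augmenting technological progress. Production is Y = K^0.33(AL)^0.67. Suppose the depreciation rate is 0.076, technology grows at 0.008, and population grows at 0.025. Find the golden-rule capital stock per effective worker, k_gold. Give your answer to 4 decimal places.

Break-even investment rate: n + g + δ = 0.025 + 0.008 + 0.076 = 0.109.
At the golden rule the marginal product of capital equals n+g+δ: 0.33·k^(0.33−1) = 0.109. Solving, k_gold = (0.33/0.109)^(1/0.67) ≈ 5.2245.

k_gold ≈ 5.2245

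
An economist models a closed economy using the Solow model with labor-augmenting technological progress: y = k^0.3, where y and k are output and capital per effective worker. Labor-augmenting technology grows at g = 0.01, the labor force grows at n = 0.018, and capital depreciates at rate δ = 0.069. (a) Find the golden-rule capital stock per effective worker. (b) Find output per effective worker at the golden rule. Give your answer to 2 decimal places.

Break-even investment rate: n + g + δ = 0.018 + 0.01 + 0.069 = 0.097.
Setting f'(k) = n+g+δ gives 0.3·k^(0.3−1) = 0.097, hence k_gold = (0.3/0.097)^(1/0.7) ≈ 5.0176.
y_gold = 5.0176^0.3 ≈ 1.6224.

(a) k_gold ≈ 5.02; (b) y_gold ≈ 1.62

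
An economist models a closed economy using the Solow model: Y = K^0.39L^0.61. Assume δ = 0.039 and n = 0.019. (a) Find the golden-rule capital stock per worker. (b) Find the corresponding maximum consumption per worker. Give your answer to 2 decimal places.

Break-even investment rate: n + δ = 0.019 + 0.039 = 0.058.
Maximizing c = f(k) − (n+δ)·k gives f'(k) = n+δ, i.e. 0.39·k^(0.39−1) = 0.058, so k_gold = (0.39/0.058)^(1/0.61) ≈ 22.7395.
y_gold = 22.7395^0.39 ≈ 3.3818; c_gold = y_gold − 0.058·k_gold ≈ 2.0629.

(a) k_gold ≈ 22.74; (b) c_gold ≈ 2.06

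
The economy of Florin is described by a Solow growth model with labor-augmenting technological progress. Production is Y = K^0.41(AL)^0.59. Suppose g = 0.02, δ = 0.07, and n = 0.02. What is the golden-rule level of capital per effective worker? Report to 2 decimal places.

n + g + δ = 0.02 + 0.02 + 0.07 = 0.11.
At the golden rule the marginal product of capital equals n+g+δ: 0.41·k^(0.41−1) = 0.11. Solving, k_gold = (0.41/0.11)^(1/0.59) ≈ 9.2995.

k_gold ≈ 9.30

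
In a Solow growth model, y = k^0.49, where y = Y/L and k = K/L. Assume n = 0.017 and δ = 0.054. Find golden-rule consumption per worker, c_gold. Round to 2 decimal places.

c_gold ≈ 3.26

Break-even investment rate: n + δ = 0.017 + 0.054 = 0.071.
At the golden rule the marginal product of capital equals n+δ: 0.49·k^(0.49−1) = 0.071. Solving, k_gold = (0.49/0.071)^(1/0.51) ≈ 44.1546.
y_gold = 44.1546^0.49 ≈ 6.3979.
c_gold = y_gold − (n+δ)·k_gold = 6.3979 − 0.071·44.1546 ≈ 3.2629.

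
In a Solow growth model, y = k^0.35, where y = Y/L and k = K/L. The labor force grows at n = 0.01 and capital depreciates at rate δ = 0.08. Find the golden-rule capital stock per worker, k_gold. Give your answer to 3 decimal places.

k_gold ≈ 8.080

n + δ = 0.01 + 0.08 = 0.09.
Setting f'(k) = n+δ gives 0.35·k^(0.35−1) = 0.09, hence k_gold = (0.35/0.09)^(1/0.65) ≈ 8.0802.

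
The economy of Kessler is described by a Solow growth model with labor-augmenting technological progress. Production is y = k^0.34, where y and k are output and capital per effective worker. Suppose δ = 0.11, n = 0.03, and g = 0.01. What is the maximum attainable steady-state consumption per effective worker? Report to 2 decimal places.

c_gold ≈ 1.01

Capital per effective worker breaks even when investment replaces (n + g + δ)·k; here n + g + δ = 0.15.
Golden rule sets MPK = n+g+δ: 0.34·k^(0.34−1) = 0.15, so k_gold = (0.34/0.15)^(1/0.66) ≈ 3.4551.
y_gold = 3.4551^0.34 ≈ 1.5243.
c_gold = y_gold − (n+g+δ)·k_gold = 1.5243 − 0.15·3.4551 ≈ 1.0061.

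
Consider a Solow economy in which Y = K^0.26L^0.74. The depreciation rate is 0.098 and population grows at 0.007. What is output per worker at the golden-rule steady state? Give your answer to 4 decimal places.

The effective depreciation rate is n + δ = 0.007 + 0.098 = 0.105.
Golden rule sets MPK = n+δ: 0.26·k^(0.26−1) = 0.105, so k_gold = (0.26/0.105)^(1/0.74) ≈ 3.4052.
Output: y_gold = k_gold^0.26 = 3.4052^0.26 ≈ 1.3752.

y_gold ≈ 1.3752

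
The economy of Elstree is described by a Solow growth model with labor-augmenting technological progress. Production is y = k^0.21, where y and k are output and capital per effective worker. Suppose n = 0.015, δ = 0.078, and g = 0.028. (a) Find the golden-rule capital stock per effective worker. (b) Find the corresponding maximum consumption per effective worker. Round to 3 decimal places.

Capital per effective worker breaks even when investment replaces (n + g + δ)·k; here n + g + δ = 0.121.
Setting f'(k) = n+g+δ gives 0.21·k^(0.21−1) = 0.121, hence k_gold = (0.21/0.121)^(1/0.79) ≈ 2.0095.
y_gold = 2.0095^0.21 ≈ 1.1578; c_gold = y_gold − 0.121·k_gold ≈ 0.9147.

(a) k_gold ≈ 2.009; (b) c_gold ≈ 0.915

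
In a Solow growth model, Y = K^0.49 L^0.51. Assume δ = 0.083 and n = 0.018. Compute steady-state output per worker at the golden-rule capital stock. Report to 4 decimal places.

n + δ = 0.018 + 0.083 = 0.101.
Setting f'(k) = n+δ gives 0.49·k^(0.49−1) = 0.101, hence k_gold = (0.49/0.101)^(1/0.51) ≈ 22.1234.
Output: y_gold = k_gold^0.49 = 22.1234^0.49 ≈ 4.5601.

y_gold ≈ 4.5601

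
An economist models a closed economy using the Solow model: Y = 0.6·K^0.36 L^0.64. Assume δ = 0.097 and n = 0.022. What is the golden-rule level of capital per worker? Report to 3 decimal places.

n + δ = 0.022 + 0.097 = 0.119.
Setting f'(k) = n+δ gives 0.36·0.6·k^(0.36−1) = 0.119, hence k_gold = (0.36·0.6/0.119)^(1/0.64) ≈ 2.5383.

k_gold ≈ 2.538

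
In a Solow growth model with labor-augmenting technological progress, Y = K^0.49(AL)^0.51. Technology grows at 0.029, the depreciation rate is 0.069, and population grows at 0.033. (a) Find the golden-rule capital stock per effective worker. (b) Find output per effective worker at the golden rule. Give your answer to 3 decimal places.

n + g + δ = 0.033 + 0.029 + 0.069 = 0.131.
At the golden rule the marginal product of capital equals n+g+δ: 0.49·k^(0.49−1) = 0.131. Solving, k_gold = (0.49/0.131)^(1/0.51) ≈ 13.2856.
y_gold = 13.2856^0.49 ≈ 3.5519.

(a) k_gold ≈ 13.286; (b) y_gold ≈ 3.552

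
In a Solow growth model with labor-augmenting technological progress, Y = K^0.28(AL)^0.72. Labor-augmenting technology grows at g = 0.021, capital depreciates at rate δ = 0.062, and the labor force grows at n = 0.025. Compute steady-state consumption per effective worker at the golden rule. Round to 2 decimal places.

c_gold ≈ 1.04

Capital per effective worker breaks even when investment replaces (n + g + δ)·k; here n + g + δ = 0.108.
Maximizing c = f(k) − (n+g+δ)·k gives f'(k) = n+g+δ, i.e. 0.28·k^(0.28−1) = 0.108, so k_gold = (0.28/0.108)^(1/0.72) ≈ 3.7552.
y_gold = 3.7552^0.28 ≈ 1.4484.
c_gold = y_gold − (n+g+δ)·k_gold = 1.4484 − 0.108·3.7552 ≈ 1.0429.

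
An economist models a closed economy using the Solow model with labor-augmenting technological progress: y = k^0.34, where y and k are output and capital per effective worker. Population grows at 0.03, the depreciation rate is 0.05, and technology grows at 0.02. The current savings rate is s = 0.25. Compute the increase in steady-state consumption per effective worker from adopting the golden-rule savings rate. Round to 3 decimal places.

Δc ≈ 0.037

n + g + δ = 0.03 + 0.02 + 0.05 = 0.1.
Current steady state (s = 0.25): k* = (0.25/0.1)^(1/0.66) ≈ 4.0081, y* = 4.0081^0.34 ≈ 1.6032, c* = (1−0.25)·1.6032 ≈ 1.2024.
Setting f'(k) = n+g+δ gives 0.34·k^(0.34−1) = 0.1, hence k_gold = (0.34/0.1)^(1/0.66) ≈ 6.3866.
y_gold = 6.3866^0.34 ≈ 1.8784, c_gold = y_gold − 0.1·k_gold ≈ 1.2398.
Gain: Δc = 1.2398 − 1.2024 ≈ 0.0373.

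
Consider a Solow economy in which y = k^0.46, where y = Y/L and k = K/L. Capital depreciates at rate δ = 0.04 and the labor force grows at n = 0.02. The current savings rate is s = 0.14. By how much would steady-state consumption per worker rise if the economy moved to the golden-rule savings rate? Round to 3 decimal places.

n + δ = 0.02 + 0.04 = 0.06.
Current steady state (s = 0.14): k* = (0.14/0.06)^(1/0.54) ≈ 4.8022, y* = 4.8022^0.46 ≈ 2.0581, c* = (1−0.14)·2.0581 ≈ 1.7699.
Setting f'(k) = n+δ gives 0.46·k^(0.46−1) = 0.06, hence k_gold = (0.46/0.06)^(1/0.54) ≈ 43.4671.
y_gold = 43.4671^0.46 ≈ 5.6696, c_gold = y_gold − 0.06·k_gold ≈ 3.0616.
Gain: Δc = 3.0616 − 1.7699 ≈ 1.2916.

Δc ≈ 1.292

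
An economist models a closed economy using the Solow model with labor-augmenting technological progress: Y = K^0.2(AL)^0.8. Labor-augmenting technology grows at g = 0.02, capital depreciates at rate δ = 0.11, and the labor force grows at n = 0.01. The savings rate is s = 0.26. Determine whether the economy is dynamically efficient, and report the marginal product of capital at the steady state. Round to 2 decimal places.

dynamically inefficient; MPK ≈ 0.11

The effective depreciation rate is n + g + δ = 0.01 + 0.02 + 0.11 = 0.14.
Steady-state k*: s·k^0.2 = 0.14·k gives k* = (0.26/0.14)^(1/0.8) ≈ 2.1680.
MPK = 0.2·2.1680^(-0.8) ≈ 0.1077.
MPK < n+g+δ = 0.14, so the economy is dynamically inefficient (over-saving).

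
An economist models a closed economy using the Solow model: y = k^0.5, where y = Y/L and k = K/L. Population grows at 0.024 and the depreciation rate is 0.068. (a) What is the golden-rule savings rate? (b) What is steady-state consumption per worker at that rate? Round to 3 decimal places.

n + δ = 0.024 + 0.068 = 0.092.
For Cobb-Douglas, s_gold equals capital's share: s_gold = 0.5.
Maximizing c = f(k) − (n+δ)·k gives f'(k) = n+δ, i.e. 0.5·k^(0.5−1) = 0.092, so k_gold = (0.5/0.092)^(1/0.5) ≈ 29.5369.
y_gold = 29.5369^0.5 ≈ 5.4348; c_gold = (1−0.5)·y_gold ≈ 2.7174.

(a) s_gold = 0.500; (b) c_gold ≈ 2.717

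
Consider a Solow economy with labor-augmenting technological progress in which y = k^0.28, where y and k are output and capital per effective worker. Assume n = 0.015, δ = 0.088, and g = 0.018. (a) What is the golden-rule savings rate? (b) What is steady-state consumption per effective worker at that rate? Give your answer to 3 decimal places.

(a) s_gold = 0.280; (b) c_gold ≈ 0.998

The effective depreciation rate is n + g + δ = 0.015 + 0.018 + 0.088 = 0.121.
For Cobb-Douglas, s_gold equals capital's share: s_gold = 0.28.
Maximizing c = f(k) − (n+g+δ)·k gives f'(k) = n+g+δ, i.e. 0.28·k^(0.28−1) = 0.121, so k_gold = (0.28/0.121)^(1/0.72) ≈ 3.2068.
y_gold = 3.2068^0.28 ≈ 1.3858; c_gold = (1−0.28)·y_gold ≈ 0.9978.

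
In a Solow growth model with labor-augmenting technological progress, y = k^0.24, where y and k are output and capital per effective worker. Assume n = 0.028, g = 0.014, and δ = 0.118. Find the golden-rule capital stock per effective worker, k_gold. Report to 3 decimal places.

k_gold ≈ 1.705

n + g + δ = 0.028 + 0.014 + 0.118 = 0.16.
At the golden rule the marginal product of capital equals n+g+δ: 0.24·k^(0.24−1) = 0.16. Solving, k_gold = (0.24/0.16)^(1/0.76) ≈ 1.7049.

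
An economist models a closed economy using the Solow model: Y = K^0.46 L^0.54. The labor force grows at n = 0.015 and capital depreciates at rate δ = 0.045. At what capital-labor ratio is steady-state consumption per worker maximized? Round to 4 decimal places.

Capital per worker breaks even when investment replaces (n + δ)·k; here n + δ = 0.06.
At the golden rule the marginal product of capital equals n+δ: 0.46·k^(0.46−1) = 0.06. Solving, k_gold = (0.46/0.06)^(1/0.54) ≈ 43.4671.

k_gold ≈ 43.4671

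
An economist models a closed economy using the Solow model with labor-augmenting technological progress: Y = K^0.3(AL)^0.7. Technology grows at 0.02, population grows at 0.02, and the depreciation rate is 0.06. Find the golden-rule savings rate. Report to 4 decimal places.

s_gold = 0.3000

n + g + δ = 0.02 + 0.02 + 0.06 = 0.1.
At the golden rule MPK = n+g+δ, and in any Cobb-Douglas steady state s = (n+g+δ)·k/y = MPK·k/y = capital's share 0.3.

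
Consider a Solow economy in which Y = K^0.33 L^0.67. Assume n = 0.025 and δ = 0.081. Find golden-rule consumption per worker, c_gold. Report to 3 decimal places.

c_gold ≈ 1.172

Break-even investment rate: n + δ = 0.025 + 0.081 = 0.106.
At the golden rule the marginal product of capital equals n+δ: 0.33·k^(0.33−1) = 0.106. Solving, k_gold = (0.33/0.106)^(1/0.67) ≈ 5.4467.
y_gold = 5.4467^0.33 ≈ 1.7495.
c_gold = y_gold − (n+δ)·k_gold = 1.7495 − 0.106·5.4467 ≈ 1.1722.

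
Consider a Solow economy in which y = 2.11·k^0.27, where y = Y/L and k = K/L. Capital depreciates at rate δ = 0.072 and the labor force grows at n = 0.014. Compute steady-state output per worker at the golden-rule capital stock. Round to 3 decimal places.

n + δ = 0.014 + 0.072 = 0.086.
At the golden rule the marginal product of capital equals n+δ: 0.27·2.11·k^(0.27−1) = 0.086. Solving, k_gold = (0.27·2.11/0.086)^(1/0.73) ≈ 13.3309.
Output: y_gold = 2.11·k_gold^0.27 = 2.11·13.3309^0.27 ≈ 4.2461.

y_gold ≈ 4.246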